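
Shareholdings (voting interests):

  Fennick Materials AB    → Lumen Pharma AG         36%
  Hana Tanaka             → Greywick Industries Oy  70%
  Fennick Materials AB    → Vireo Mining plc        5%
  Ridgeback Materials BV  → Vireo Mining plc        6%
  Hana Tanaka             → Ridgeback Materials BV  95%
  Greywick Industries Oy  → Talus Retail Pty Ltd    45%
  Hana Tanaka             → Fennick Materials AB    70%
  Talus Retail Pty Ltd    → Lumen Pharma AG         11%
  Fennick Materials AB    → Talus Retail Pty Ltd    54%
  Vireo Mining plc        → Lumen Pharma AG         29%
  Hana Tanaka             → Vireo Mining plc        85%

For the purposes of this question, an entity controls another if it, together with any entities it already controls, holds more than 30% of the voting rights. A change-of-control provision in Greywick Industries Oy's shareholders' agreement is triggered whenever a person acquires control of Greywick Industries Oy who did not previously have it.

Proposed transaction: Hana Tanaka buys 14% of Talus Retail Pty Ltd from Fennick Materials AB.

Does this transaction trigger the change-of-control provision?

The purchase adds only to Hana's holdings (Fennick's stake shrinks), so Hana is the only person who could newly come to control Greywick.
Hana holds 70% of Greywick, so Hana controls Greywick.
So Hana already controls Greywick before the transaction.
After the purchase, Hana holds 14% of Talus directly, and Fennick's stake falls to 40%.
Hana controlled Greywick already, so this is not a new person acquiring control; every other person's position is unchanged or reduced.
No new person acquires control, so the clause is not triggered.

No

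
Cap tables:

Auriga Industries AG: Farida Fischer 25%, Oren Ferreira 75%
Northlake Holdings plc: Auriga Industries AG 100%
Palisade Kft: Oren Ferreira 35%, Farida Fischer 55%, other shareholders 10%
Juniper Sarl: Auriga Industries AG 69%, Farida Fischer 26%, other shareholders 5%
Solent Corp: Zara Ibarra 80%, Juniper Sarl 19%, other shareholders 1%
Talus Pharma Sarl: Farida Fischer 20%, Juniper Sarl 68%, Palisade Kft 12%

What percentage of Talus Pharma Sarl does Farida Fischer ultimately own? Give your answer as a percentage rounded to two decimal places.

Farida reaches Talus along 4 paths.
Direct stake: 20% = 20%.
Via Auriga → Juniper: 25% × 69% × 68% = 11.73%.
Via Juniper: 26% × 68% = 17.68%.
Via Palisade: 55% × 12% = 6.6%.
Total: 20% + 11.73% + 17.68% + 6.6% = 56.01%.

56.01%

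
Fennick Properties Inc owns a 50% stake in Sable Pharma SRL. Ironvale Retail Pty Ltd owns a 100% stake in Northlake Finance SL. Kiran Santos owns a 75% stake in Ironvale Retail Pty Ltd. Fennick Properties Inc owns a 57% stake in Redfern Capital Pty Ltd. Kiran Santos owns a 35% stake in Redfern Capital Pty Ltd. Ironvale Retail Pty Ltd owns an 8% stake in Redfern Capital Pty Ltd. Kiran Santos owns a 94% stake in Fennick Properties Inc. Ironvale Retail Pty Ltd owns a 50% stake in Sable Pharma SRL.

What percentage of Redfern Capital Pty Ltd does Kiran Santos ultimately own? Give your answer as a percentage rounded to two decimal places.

94.58%

Kiran reaches Redfern along 3 paths.
Via Ironvale: 75% × 8% = 6%.
Direct stake: 35% = 35%.
Via Fennick: 94% × 57% = 53.58%.
Total: 6% + 35% + 53.58% = 94.58%.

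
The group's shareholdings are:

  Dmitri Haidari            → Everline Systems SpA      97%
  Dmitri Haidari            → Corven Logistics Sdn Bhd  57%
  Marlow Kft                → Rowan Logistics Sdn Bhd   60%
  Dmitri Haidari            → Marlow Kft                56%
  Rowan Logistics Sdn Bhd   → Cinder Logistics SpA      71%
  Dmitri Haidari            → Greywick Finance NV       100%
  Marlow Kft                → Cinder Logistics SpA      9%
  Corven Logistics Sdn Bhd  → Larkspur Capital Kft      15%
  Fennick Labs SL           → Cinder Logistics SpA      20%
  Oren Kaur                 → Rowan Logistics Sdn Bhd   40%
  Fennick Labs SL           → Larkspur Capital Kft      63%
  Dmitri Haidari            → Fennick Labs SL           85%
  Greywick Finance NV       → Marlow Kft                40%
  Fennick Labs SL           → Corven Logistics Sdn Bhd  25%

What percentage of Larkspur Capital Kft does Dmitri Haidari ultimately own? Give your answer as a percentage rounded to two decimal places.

Dmitri reaches Larkspur along 3 paths.
Via Fennick: 85% × 63% = 53.55%.
Via Fennick → Corven: 85% × 25% × 15% = 3.1875%.
Via Corven: 57% × 15% = 8.55%.
Total: 53.55% + 3.1875% + 8.55% = 65.2875%.
Rounded: 65.29%.

65.29%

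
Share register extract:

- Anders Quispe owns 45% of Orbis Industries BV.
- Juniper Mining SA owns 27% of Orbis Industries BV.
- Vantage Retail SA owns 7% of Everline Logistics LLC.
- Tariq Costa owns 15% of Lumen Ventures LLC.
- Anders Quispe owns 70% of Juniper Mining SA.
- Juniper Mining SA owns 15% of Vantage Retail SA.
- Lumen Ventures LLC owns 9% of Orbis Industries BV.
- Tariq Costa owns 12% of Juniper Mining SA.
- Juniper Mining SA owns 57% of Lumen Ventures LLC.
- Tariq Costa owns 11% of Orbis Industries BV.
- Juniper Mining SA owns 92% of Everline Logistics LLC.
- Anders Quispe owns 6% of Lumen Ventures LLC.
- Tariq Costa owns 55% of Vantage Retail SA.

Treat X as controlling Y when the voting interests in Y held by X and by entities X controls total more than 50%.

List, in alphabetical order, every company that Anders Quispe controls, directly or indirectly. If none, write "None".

Anders holds 70% of Juniper, so Anders controls Juniper.
Juniper and Anders together hold 57% + 6% = 63% of Lumen, so Anders controls Lumen.
Juniper and Anders and Lumen together hold 27% + 45% + 9% = 81% of Orbis, so Anders controls Orbis.
Juniper holds 92% of Everline, so Anders controls Everline.
No other company's threshold is met.

Everline Logistics LLC, Juniper Mining SA, Lumen Ventures LLC, Orbis Industries BV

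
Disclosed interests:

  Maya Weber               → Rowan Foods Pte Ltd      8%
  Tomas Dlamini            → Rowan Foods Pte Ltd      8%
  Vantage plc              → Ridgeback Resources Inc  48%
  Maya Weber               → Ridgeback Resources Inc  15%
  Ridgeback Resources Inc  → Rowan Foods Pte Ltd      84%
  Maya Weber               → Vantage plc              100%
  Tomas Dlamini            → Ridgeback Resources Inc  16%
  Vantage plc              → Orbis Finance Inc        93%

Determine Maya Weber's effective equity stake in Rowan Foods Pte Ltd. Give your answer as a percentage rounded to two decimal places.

Maya reaches Rowan along 3 paths.
Direct stake: 8% = 8%.
Via Ridgeback: 15% × 84% = 12.6%.
Via Vantage → Ridgeback: 100% × 48% × 84% = 40.32%.
Total: 8% + 12.6% + 40.32% = 60.92%.

60.92%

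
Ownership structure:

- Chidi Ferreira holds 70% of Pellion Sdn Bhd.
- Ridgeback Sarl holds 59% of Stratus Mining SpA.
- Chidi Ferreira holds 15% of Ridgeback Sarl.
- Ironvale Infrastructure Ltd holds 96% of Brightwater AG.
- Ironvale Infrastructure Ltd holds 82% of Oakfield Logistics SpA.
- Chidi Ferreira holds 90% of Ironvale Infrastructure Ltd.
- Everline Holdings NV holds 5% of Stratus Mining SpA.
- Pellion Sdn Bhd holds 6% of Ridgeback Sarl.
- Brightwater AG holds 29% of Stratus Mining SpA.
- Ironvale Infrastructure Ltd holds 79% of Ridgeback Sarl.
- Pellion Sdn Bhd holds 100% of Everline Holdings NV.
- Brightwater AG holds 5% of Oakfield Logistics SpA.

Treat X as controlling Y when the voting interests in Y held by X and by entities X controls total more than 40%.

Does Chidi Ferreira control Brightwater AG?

Chidi holds 90% of Ironvale, so Chidi controls Ironvale.
Ironvale holds 96% of Brightwater, so Chidi controls Brightwater.

Yes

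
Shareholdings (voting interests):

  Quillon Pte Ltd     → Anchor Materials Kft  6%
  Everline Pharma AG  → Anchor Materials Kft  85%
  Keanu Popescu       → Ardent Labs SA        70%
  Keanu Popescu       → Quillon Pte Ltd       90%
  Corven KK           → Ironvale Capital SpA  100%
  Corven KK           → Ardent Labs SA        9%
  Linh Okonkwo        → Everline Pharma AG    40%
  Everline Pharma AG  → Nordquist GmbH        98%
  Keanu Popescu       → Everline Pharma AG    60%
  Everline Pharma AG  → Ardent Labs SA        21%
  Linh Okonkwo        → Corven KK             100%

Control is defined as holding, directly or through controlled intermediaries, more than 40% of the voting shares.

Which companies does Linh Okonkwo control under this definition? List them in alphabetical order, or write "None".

Linh holds 100% of Corven, so Linh controls Corven.
Corven holds 100% of Ironvale, so Linh controls Ironvale.
No other company's threshold is met.

Corven KK, Ironvale Capital SpA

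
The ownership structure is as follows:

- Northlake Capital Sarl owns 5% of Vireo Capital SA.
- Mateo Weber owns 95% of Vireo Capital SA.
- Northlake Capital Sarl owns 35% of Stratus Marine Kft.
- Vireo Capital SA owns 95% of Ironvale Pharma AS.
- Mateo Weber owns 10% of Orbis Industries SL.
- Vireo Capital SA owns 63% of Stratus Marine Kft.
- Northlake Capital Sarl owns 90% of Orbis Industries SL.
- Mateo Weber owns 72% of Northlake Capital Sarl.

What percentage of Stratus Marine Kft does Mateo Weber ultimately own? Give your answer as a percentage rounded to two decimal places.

Mateo reaches Stratus along 3 paths.
Via Vireo: 95% × 63% = 59.85%.
Via Northlake → Vireo: 72% × 5% × 63% = 2.268%.
Via Northlake: 72% × 35% = 25.2%.
Total: 59.85% + 2.268% + 25.2% = 87.318%.
Rounded: 87.32%.

87.32%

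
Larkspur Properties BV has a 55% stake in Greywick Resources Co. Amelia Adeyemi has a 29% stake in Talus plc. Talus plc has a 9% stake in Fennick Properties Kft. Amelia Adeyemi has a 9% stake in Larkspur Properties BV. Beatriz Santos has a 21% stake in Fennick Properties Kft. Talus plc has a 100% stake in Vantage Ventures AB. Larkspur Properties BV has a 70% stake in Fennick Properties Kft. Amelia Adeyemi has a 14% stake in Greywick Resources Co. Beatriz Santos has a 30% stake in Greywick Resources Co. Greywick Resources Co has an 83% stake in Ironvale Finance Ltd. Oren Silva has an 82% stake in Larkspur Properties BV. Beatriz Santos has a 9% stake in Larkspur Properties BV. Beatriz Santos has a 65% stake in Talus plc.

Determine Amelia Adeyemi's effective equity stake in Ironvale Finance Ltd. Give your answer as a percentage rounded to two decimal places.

Amelia reaches Ironvale along 2 paths.
Via Larkspur → Greywick: 9% × 55% × 83% = 4.1085%.
Via Greywick: 14% × 83% = 11.62%.
Total: 4.1085% + 11.62% = 15.7285%.
Rounded: 15.73%.

15.73%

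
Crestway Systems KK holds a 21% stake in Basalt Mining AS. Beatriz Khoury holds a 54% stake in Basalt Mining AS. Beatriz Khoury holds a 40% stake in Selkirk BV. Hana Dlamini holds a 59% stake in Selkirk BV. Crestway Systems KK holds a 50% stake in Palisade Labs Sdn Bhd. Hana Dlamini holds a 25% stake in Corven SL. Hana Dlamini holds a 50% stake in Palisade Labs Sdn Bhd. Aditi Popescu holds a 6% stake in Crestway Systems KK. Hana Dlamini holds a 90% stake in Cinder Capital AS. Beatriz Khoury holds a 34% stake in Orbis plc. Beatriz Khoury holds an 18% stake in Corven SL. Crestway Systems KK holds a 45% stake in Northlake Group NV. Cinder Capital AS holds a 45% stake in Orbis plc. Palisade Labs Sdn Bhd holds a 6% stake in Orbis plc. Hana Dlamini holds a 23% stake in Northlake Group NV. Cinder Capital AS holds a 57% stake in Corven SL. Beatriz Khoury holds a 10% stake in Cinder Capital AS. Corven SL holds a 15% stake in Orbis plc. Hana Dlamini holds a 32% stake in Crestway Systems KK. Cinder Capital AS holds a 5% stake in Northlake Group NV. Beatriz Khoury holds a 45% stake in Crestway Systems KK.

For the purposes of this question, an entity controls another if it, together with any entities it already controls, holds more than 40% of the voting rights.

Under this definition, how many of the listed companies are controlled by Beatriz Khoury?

Beatriz holds 45% of Crestway, so Beatriz controls Crestway.
Crestway holds 50% of Palisade, so Beatriz controls Palisade.
Beatriz and Crestway together hold 54% + 21% = 75% of Basalt, so Beatriz controls Basalt.
Crestway holds 45% of Northlake, so Beatriz controls Northlake.
No other company's threshold is met.
Beatriz controls 4 companies.

4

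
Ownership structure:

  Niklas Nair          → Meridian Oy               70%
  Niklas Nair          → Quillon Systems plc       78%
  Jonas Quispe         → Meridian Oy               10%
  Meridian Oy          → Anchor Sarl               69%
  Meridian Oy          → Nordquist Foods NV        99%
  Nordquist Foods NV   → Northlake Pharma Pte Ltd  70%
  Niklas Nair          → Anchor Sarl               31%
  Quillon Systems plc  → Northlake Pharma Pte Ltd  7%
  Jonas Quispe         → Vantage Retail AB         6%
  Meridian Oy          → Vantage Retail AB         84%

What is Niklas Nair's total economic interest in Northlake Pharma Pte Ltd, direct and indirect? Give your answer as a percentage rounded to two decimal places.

53.97%

Niklas reaches Northlake along 2 paths.
Via Quillon: 78% × 7% = 5.46%.
Via Meridian → Nordquist: 70% × 99% × 70% = 48.51%.
Total: 5.46% + 48.51% = 53.97%.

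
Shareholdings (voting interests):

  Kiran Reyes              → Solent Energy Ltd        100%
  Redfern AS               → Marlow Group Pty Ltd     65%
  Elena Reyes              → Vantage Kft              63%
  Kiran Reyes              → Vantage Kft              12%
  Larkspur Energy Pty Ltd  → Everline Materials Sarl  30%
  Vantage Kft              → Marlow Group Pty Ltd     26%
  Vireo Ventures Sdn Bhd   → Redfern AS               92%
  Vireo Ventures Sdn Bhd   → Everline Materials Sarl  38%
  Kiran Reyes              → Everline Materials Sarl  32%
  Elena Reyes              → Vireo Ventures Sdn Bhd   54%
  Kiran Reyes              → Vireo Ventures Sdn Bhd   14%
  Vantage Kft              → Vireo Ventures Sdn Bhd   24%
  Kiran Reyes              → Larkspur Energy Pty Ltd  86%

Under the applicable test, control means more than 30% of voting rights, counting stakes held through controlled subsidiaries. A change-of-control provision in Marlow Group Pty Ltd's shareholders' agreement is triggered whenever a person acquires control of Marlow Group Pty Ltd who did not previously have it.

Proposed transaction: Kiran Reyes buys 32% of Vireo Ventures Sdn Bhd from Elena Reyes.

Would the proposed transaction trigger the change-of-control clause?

Yes

The purchase adds only to Kiran's holdings (Elena's stake shrinks), so Kiran is the only person who could newly come to control Marlow.
Kiran holds 86% of Larkspur, so Kiran controls Larkspur.
Kiran holds 100% of Solent, so Kiran controls Solent.
Larkspur and Kiran together hold 30% + 32% = 62% of Everline, so Kiran controls Everline.
Neither Kiran nor any entity Kiran controls holds any voting interest in Marlow.
So before the transaction, Kiran does not control Marlow.
After the purchase, Kiran's direct stake in Vireo rises to 14% + 32% = 46%, and Elena's stake falls to 22%.
Kiran holds 46% of Vireo, so Kiran controls Vireo.
Vireo holds 92% of Redfern, so Kiran controls Redfern.
Redfern holds 65% of Marlow, so Kiran controls Marlow.
Kiran did not control Marlow before and does after, so the clause is triggered.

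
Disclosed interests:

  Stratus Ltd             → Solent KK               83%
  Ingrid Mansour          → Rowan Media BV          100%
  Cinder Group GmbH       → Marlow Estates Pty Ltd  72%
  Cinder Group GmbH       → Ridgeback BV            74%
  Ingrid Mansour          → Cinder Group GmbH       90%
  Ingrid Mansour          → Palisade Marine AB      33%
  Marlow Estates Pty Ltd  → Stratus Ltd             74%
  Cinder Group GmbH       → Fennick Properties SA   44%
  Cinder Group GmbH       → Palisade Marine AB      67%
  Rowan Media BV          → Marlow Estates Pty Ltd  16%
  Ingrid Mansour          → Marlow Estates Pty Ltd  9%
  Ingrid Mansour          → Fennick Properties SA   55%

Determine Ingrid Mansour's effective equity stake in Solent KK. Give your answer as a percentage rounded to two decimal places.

Ingrid reaches Solent along 3 paths.
Via Cinder → Marlow → Stratus: 90% × 72% × 74% × 83% = 39.80016%.
Via Rowan → Marlow → Stratus: 100% × 16% × 74% × 83% = 9.8272%.
Via Marlow → Stratus: 9% × 74% × 83% = 5.5278%.
Total: 39.80016% + 9.8272% + 5.5278% = 55.15516%.
Rounded: 55.16%.

55.16%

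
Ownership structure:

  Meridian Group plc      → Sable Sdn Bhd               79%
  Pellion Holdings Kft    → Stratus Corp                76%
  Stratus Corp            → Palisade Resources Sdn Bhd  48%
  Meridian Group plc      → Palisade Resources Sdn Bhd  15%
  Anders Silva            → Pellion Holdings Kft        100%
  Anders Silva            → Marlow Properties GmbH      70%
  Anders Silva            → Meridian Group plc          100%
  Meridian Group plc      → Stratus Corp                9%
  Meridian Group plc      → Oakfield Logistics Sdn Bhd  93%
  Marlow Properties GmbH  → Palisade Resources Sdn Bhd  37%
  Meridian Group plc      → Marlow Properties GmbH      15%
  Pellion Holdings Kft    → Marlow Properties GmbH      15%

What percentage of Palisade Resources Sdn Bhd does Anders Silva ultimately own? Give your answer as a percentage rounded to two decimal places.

Anders reaches Palisade along 6 paths.
Via Pellion → Marlow: 100% × 15% × 37% = 5.55%.
Via Meridian → Marlow: 100% × 15% × 37% = 5.55%.
Via Marlow: 70% × 37% = 25.9%.
Via Pellion → Stratus: 100% × 76% × 48% = 36.48%.
Via Meridian → Stratus: 100% × 9% × 48% = 4.32%.
Via Meridian: 100% × 15% = 15%.
Total: 5.55% + 5.55% + 25.9% + 36.48% + 4.32% + 15% = 92.8%.
Rounded: 92.80%.

92.80%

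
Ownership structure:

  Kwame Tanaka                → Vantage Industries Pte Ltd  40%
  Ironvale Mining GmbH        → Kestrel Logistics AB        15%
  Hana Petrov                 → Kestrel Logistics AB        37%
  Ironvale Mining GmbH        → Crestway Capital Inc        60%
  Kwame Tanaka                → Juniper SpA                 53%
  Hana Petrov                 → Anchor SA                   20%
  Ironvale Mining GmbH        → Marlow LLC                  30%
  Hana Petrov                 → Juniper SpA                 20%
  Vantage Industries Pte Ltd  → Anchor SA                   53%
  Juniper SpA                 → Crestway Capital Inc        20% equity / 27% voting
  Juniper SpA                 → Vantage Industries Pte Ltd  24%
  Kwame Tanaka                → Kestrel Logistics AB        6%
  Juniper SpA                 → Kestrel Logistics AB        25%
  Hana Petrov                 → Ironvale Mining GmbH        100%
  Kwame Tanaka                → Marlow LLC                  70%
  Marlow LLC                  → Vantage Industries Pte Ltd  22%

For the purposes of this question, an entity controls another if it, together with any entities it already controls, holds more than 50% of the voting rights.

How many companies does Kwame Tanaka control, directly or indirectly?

4

Kwame holds 53% of Juniper, so Kwame controls Juniper.
Kwame holds 70% of Marlow, so Kwame controls Marlow.
Marlow and Kwame and Juniper together hold 22% + 40% + 24% = 86% of Vantage, so Kwame controls Vantage.
Vantage holds 53% of Anchor, so Kwame controls Anchor.
No other company's threshold is met.
Kwame controls 4 companies.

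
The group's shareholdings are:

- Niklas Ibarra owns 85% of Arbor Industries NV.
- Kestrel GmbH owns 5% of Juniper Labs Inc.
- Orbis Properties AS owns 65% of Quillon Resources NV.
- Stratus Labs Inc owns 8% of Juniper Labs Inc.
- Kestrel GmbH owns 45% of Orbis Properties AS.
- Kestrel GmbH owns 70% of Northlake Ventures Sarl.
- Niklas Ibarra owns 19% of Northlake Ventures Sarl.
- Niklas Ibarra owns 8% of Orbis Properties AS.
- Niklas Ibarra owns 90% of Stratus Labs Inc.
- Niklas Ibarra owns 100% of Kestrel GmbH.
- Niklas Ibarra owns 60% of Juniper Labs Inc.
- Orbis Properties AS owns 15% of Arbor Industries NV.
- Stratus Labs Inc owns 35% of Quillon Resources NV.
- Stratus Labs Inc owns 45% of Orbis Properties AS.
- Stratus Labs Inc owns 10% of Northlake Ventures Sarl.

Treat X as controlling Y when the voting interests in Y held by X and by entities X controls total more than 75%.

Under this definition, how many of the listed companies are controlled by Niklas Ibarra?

Niklas holds 100% of Kestrel, so Niklas controls Kestrel.
Niklas holds 90% of Stratus, so Niklas controls Stratus.
Stratus and Kestrel and Niklas together hold 45% + 45% + 8% = 98% of Orbis, so Niklas controls Orbis.
Niklas and Kestrel and Stratus together hold 19% + 70% + 10% = 99% of Northlake, so Niklas controls Northlake.
Orbis and Niklas together hold 15% + 85% = 100% of Arbor, so Niklas controls Arbor.
Orbis and Stratus together hold 65% + 35% = 100% of Quillon, so Niklas controls Quillon.
No other company's threshold is met.
Niklas controls 6 companies.

6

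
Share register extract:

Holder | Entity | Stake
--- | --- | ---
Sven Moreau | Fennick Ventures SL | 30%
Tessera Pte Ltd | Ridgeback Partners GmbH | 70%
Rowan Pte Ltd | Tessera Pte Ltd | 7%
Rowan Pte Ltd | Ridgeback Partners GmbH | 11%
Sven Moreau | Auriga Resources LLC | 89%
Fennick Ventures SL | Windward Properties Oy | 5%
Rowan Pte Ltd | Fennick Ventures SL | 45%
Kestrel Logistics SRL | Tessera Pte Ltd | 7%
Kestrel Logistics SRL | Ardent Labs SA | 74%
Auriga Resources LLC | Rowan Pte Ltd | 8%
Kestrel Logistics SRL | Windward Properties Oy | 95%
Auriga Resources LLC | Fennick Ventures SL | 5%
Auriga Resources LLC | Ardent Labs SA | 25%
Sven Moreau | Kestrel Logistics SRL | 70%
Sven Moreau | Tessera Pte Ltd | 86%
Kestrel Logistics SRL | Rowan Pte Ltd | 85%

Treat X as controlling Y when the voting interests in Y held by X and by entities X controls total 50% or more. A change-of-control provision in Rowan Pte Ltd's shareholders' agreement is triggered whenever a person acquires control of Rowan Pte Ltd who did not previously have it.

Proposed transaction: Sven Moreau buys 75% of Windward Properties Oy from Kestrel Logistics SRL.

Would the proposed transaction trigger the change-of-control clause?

The purchase adds only to Sven's holdings (Kestrel's stake shrinks), so Sven is the only person who could newly come to control Rowan.
Sven holds 70% of Kestrel, so Sven controls Kestrel.
Sven holds 89% of Auriga, so Sven controls Auriga.
Kestrel and Auriga together hold 85% + 8% = 93% of Rowan, so Sven controls Rowan.
So Sven already controls Rowan before the transaction.
After the purchase, Sven holds 75% of Windward directly, and Kestrel's stake falls to 20%.
Sven controlled Rowan already, so this is not a new person acquiring control; every other person's position is unchanged or reduced.
No new person acquires control, so the clause is not triggered.

No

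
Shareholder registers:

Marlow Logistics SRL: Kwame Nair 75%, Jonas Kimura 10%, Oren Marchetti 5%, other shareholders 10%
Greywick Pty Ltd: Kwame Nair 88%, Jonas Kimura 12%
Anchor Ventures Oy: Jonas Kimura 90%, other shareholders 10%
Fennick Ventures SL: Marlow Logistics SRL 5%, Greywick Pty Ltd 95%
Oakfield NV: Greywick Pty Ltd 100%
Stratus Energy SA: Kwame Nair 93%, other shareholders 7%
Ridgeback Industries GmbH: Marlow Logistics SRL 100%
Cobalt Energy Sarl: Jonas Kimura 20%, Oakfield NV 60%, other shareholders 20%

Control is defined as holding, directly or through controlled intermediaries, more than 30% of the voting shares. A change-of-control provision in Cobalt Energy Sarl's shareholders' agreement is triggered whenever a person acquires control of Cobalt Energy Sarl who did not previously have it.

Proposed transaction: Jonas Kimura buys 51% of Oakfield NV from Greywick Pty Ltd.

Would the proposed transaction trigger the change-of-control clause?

The purchase adds only to Jonas's holdings (Greywick's stake shrinks), so Jonas is the only person who could newly come to control Cobalt.
Jonas holds 90% of Anchor, so Jonas controls Anchor.
In Cobalt, Jonas's side holds only 20%, not > 30%.
So before the transaction, Jonas does not control Cobalt.
After the purchase, Jonas holds 51% of Oakfield directly, and Greywick's stake falls to 49%.
Jonas holds 51% of Oakfield, so Jonas controls Oakfield.
Jonas and Oakfield together hold 20% + 60% = 80% of Cobalt, so Jonas controls Cobalt.
Jonas did not control Cobalt before and does after, so the clause is triggered.

Yes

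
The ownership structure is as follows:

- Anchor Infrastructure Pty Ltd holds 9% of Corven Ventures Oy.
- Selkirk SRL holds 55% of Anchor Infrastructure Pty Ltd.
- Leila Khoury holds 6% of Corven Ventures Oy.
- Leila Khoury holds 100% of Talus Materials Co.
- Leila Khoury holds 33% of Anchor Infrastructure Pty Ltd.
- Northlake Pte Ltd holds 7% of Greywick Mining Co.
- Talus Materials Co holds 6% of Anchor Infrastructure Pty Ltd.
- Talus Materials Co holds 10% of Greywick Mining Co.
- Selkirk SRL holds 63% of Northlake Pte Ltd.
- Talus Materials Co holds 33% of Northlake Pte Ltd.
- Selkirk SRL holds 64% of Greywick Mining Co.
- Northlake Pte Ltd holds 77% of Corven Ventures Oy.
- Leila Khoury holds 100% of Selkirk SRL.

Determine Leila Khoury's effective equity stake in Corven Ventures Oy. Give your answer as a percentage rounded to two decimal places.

88.38%

Leila reaches Corven along 6 paths.
Via Talus → Northlake: 100% × 33% × 77% = 25.41%.
Via Selkirk → Northlake: 100% × 63% × 77% = 48.51%.
Direct stake: 6% = 6%.
Via Selkirk → Anchor: 100% × 55% × 9% = 4.95%.
Via Talus → Anchor: 100% × 6% × 9% = 0.54%.
Via Anchor: 33% × 9% = 2.97%.
Total: 25.41% + 48.51% + 6% + 4.95% + 0.54% + 2.97% = 88.38%.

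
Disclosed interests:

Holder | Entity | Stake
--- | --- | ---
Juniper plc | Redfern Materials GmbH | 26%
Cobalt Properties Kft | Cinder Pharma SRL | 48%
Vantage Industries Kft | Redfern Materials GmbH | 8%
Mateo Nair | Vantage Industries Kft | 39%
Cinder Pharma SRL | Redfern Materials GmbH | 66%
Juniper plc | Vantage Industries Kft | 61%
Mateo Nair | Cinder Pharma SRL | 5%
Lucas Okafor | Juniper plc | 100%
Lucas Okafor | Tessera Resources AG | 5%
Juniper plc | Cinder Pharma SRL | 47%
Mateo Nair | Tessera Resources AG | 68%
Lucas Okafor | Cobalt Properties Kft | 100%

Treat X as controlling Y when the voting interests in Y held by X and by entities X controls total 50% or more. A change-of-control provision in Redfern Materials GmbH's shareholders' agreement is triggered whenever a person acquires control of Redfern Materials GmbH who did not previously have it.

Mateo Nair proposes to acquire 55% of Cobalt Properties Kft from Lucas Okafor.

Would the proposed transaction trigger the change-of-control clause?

Yes

The purchase adds only to Mateo's holdings (Lucas's stake shrinks), so Mateo is the only person who could newly come to control Redfern.
Mateo holds 68% of Tessera, so Mateo controls Tessera.
Neither Mateo nor any entity Mateo controls holds any voting interest in Redfern.
So before the transaction, Mateo does not control Redfern.
After the purchase, Mateo holds 55% of Cobalt directly, and Lucas's stake falls to 45%.
Mateo holds 55% of Cobalt, so Mateo controls Cobalt.
Cobalt and Mateo together hold 48% + 5% = 53% of Cinder, so Mateo controls Cinder.
Cinder holds 66% of Redfern, so Mateo controls Redfern.
Mateo did not control Redfern before and does after, so the clause is triggered.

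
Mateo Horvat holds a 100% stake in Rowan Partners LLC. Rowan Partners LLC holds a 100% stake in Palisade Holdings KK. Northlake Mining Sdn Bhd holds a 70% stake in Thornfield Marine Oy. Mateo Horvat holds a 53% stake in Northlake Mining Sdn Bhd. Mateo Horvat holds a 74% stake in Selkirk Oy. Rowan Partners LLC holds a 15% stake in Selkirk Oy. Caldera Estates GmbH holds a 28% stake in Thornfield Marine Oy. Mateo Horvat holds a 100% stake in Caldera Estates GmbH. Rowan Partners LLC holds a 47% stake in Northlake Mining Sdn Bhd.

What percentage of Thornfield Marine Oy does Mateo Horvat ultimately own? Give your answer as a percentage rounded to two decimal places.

98.00%

Mateo reaches Thornfield along 3 paths.
Via Caldera: 100% × 28% = 28%.
Via Rowan → Northlake: 100% × 47% × 70% = 32.9%.
Via Northlake: 53% × 70% = 37.1%.
Total: 28% + 32.9% + 37.1% = 98%.
Rounded: 98.00%.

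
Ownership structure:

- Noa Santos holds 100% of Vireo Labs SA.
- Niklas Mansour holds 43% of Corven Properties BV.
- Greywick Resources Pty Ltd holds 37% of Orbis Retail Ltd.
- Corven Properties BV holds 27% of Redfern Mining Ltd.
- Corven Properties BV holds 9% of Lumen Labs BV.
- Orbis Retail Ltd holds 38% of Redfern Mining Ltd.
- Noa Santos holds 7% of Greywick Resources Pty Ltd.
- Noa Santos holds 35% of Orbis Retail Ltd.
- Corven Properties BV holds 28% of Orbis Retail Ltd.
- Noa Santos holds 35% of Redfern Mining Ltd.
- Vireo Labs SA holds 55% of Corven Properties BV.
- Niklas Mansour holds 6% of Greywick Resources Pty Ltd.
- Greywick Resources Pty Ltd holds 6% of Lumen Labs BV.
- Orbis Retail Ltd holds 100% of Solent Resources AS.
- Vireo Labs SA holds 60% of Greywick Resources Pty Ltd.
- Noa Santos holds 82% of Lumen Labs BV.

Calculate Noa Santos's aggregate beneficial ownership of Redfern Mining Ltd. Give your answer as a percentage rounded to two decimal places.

Noa reaches Redfern along 6 paths.
Direct stake: 35% = 35%.
Via Vireo → Corven: 100% × 55% × 27% = 14.85%.
Via Orbis: 35% × 38% = 13.3%.
Via Vireo → Corven → Orbis: 100% × 55% × 28% × 38% = 5.852%.
Via Greywick → Orbis: 7% × 37% × 38% = 0.9842%.
Via Vireo → Greywick → Orbis: 100% × 60% × 37% × 38% = 8.436%.
Total: 35% + 14.85% + 13.3% + 5.852% + 0.9842% + 8.436% = 78.4222%.
Rounded: 78.42%.

78.42%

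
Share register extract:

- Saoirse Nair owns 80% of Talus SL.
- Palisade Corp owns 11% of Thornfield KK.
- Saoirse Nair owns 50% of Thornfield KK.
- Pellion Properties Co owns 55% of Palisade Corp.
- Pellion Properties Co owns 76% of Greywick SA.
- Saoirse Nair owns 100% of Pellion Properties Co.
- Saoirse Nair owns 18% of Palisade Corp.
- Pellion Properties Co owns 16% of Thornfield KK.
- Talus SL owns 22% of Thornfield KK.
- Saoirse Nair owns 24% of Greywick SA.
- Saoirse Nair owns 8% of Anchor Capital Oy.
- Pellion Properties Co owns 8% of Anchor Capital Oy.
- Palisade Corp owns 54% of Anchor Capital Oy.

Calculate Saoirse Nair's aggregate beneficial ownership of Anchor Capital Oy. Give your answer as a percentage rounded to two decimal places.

55.42%

Saoirse reaches Anchor along 4 paths.
Via Pellion: 100% × 8% = 8%.
Direct stake: 8% = 8%.
Via Palisade: 18% × 54% = 9.72%.
Via Pellion → Palisade: 100% × 55% × 54% = 29.7%.
Total: 8% + 8% + 9.72% + 29.7% = 55.42%.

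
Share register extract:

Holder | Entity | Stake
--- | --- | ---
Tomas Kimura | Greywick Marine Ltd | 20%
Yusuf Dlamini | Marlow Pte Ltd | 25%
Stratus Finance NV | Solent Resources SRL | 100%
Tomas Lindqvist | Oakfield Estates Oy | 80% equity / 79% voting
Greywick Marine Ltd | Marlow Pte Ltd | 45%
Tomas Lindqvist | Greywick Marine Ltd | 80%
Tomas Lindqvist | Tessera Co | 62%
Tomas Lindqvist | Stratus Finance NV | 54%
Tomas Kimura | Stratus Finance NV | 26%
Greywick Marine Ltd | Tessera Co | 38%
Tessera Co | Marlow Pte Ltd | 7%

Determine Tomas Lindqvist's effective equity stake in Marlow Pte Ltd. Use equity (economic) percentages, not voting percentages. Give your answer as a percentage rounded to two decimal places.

Tomas Lindqvist reaches Marlow along 3 paths.
Via Greywick → Tessera: 80% × 38% × 7% = 2.128%.
Via Tessera: 62% × 7% = 4.34%.
Via Greywick: 80% × 45% = 36%.
Total: 2.128% + 4.34% + 36% = 42.468%.
Rounded: 42.47%.

42.47%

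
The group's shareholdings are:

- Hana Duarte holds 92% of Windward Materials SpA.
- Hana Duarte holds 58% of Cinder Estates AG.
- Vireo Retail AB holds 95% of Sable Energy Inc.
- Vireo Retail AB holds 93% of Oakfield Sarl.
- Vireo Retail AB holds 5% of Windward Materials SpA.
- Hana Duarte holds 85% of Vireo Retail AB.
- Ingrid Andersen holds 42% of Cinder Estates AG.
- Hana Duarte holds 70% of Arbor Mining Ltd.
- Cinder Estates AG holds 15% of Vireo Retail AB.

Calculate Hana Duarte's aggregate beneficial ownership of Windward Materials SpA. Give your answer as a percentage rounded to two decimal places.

Hana reaches Windward along 3 paths.
Direct stake: 92% = 92%.
Via Cinder → Vireo: 58% × 15% × 5% = 0.435%.
Via Vireo: 85% × 5% = 4.25%.
Total: 92% + 0.435% + 4.25% = 96.685%.
Rounded: 96.69%.

96.69%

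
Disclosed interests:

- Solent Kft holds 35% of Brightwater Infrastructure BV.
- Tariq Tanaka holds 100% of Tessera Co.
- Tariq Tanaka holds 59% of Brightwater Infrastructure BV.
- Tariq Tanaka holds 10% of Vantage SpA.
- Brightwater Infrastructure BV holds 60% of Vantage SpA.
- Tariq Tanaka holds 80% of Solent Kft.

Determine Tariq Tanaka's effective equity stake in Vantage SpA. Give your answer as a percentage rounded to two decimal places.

62.20%

Tariq reaches Vantage along 3 paths.
Via Brightwater: 59% × 60% = 35.4%.
Via Solent → Brightwater: 80% × 35% × 60% = 16.8%.
Direct stake: 10% = 10%.
Total: 35.4% + 16.8% + 10% = 62.2%.
Rounded: 62.20%.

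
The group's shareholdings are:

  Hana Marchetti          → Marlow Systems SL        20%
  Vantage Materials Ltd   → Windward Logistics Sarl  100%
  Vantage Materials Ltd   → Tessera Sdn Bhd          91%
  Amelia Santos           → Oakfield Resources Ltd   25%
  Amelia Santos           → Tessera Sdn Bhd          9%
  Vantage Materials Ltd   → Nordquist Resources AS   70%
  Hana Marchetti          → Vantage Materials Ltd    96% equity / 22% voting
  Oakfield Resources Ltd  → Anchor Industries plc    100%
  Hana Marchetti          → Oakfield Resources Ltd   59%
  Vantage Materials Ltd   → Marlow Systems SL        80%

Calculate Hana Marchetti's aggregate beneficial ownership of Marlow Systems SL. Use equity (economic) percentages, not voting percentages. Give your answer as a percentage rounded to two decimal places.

Hana reaches Marlow along 2 paths.
Via Vantage: 96% × 80% = 76.8%.
Direct stake: 20% = 20%.
Total: 76.8% + 20% = 96.8%.
Rounded: 96.80%.

96.80%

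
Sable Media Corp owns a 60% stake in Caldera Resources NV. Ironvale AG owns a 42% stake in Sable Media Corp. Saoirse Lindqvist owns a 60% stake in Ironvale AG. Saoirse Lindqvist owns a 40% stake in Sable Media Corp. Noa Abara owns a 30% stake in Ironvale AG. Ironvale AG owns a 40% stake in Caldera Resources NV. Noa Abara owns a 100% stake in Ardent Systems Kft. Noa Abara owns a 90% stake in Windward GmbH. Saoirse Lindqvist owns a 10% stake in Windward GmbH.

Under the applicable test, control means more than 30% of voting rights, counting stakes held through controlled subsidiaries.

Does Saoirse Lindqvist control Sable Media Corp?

Saoirse holds 60% of Ironvale, so Saoirse controls Ironvale.
Saoirse and Ironvale together hold 40% + 42% = 82% of Sable, so Saoirse controls Sable.

Yes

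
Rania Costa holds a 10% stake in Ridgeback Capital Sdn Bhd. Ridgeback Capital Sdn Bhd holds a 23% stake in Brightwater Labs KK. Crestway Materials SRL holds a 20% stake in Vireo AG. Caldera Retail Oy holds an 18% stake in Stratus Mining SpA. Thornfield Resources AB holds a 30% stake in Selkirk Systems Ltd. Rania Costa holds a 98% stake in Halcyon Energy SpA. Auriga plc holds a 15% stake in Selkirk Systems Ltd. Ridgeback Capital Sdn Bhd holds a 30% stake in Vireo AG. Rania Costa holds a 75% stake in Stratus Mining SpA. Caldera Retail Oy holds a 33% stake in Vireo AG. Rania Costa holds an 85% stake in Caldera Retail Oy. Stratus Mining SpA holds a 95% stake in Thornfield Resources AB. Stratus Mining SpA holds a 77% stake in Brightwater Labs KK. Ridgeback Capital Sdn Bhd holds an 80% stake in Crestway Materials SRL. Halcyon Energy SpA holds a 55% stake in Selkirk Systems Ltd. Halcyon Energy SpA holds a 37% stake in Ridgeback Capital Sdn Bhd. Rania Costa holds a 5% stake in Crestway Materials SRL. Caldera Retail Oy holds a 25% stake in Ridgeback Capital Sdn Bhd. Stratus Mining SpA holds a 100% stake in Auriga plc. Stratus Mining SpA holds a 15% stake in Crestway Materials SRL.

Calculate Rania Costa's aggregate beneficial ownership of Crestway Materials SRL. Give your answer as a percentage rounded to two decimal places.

Rania reaches Crestway along 6 paths.
Direct stake: 5% = 5%.
Via Caldera → Ridgeback: 85% × 25% × 80% = 17%.
Via Halcyon → Ridgeback: 98% × 37% × 80% = 29.008%.
Via Ridgeback: 10% × 80% = 8%.
Via Caldera → Stratus: 85% × 18% × 15% = 2.295%.
Via Stratus: 75% × 15% = 11.25%.
Total: 5% + 17% + 29.008% + 8% + 2.295% + 11.25% = 72.553%.
Rounded: 72.55%.

72.55%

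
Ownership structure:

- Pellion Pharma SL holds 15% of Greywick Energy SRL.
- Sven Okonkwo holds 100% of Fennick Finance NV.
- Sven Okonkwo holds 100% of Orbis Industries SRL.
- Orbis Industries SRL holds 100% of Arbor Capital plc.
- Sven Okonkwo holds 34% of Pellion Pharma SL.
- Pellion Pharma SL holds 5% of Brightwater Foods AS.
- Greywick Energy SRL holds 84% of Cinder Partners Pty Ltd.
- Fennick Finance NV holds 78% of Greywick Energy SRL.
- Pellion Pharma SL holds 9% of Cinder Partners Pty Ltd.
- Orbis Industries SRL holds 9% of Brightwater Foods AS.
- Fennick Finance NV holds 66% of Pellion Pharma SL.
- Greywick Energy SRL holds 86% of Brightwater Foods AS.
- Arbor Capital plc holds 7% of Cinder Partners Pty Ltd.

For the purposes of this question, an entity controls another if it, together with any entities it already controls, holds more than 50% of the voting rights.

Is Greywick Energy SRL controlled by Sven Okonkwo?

Yes

Sven holds 100% of Fennick, so Sven controls Fennick.
Fennick and Sven together hold 66% + 34% = 100% of Pellion, so Sven controls Pellion.
Fennick and Pellion together hold 78% + 15% = 93% of Greywick, so Sven controls Greywick.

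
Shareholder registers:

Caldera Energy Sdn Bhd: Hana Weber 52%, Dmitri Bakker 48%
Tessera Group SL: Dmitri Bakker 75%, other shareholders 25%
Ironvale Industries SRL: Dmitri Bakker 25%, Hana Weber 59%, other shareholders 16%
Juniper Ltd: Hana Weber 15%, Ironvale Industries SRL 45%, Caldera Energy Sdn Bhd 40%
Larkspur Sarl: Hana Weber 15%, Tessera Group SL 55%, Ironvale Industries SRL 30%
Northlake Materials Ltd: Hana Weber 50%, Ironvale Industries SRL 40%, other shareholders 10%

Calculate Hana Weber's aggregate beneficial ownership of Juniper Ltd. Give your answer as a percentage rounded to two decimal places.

Hana reaches Juniper along 3 paths.
Direct stake: 15% = 15%.
Via Ironvale: 59% × 45% = 26.55%.
Via Caldera: 52% × 40% = 20.8%.
Total: 15% + 26.55% + 20.8% = 62.35%.

62.35%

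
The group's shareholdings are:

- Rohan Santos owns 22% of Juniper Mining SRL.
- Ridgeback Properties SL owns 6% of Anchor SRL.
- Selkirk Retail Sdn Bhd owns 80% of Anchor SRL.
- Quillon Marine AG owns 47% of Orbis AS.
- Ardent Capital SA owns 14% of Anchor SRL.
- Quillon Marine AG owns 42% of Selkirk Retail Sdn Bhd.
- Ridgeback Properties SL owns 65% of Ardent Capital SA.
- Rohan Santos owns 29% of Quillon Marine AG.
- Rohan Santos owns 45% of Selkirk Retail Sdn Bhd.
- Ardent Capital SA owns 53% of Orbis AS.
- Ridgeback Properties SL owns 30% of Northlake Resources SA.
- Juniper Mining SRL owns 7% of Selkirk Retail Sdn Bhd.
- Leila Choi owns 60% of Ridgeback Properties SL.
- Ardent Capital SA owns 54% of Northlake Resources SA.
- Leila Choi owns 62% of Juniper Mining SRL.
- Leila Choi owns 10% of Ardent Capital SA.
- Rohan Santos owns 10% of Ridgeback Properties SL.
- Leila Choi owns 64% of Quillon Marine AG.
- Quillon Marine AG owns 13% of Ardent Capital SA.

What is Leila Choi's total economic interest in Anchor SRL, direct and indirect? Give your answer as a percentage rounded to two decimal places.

Leila reaches Anchor along 6 paths.
Via Juniper → Selkirk: 62% × 7% × 80% = 3.472%.
Via Quillon → Selkirk: 64% × 42% × 80% = 21.504%.
Via Ridgeback: 60% × 6% = 3.6%.
Via Ridgeback → Ardent: 60% × 65% × 14% = 5.46%.
Via Ardent: 10% × 14% = 1.4%.
Via Quillon → Ardent: 64% × 13% × 14% = 1.1648%.
Total: 3.472% + 21.504% + 3.6% + 5.46% + 1.4% + 1.1648% = 36.6008%.
Rounded: 36.60%.

36.60%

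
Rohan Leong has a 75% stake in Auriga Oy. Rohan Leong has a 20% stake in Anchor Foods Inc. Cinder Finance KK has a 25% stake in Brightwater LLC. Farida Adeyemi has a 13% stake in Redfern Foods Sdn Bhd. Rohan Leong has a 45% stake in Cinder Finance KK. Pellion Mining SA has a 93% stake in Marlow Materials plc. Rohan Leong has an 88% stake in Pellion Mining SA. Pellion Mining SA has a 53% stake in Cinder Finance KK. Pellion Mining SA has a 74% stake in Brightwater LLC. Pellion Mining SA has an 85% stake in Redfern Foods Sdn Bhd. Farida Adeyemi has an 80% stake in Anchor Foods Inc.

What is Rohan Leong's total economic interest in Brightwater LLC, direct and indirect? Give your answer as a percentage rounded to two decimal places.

Rohan reaches Brightwater along 3 paths.
Via Pellion: 88% × 74% = 65.12%.
Via Cinder: 45% × 25% = 11.25%.
Via Pellion → Cinder: 88% × 53% × 25% = 11.66%.
Total: 65.12% + 11.25% + 11.66% = 88.03%.

88.03%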